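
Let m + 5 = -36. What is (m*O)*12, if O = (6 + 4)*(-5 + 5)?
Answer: 0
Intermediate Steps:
O = 0 (O = 10*0 = 0)
m = -41 (m = -5 - 36 = -41)
(m*O)*12 = -41*0*12 = 0*12 = 0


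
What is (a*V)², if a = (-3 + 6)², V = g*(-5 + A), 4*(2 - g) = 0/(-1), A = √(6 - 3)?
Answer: 9072 - 3240*√3 ≈ 3460.2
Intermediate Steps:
A = √3 ≈ 1.7320
g = 2 (g = 2 - 0/(-1) = 2 - 0*(-1) = 2 - ¼*0 = 2 + 0 = 2)
V = -10 + 2*√3 (V = 2*(-5 + √3) = -10 + 2*√3 ≈ -6.5359)
a = 9 (a = 3² = 9)
(a*V)² = (9*(-10 + 2*√3))² = (-90 + 18*√3)²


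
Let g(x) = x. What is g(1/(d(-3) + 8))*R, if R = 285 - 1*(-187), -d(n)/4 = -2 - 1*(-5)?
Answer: -118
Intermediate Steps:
d(n) = -12 (d(n) = -4*(-2 - 1*(-5)) = -4*(-2 + 5) = -4*3 = -12)
R = 472 (R = 285 + 187 = 472)
g(1/(d(-3) + 8))*R = 472/(-12 + 8) = 472/(-4) = -¼*472 = -118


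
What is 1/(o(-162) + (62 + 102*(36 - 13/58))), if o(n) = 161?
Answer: 29/112292 ≈ 0.00025826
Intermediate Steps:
1/(o(-162) + (62 + 102*(36 - 13/58))) = 1/(161 + (62 + 102*(36 - 13/58))) = 1/(161 + (62 + 102*(2075/58))) = 1/(161 + (62 + 105825/29)) = 1/(161 + 107623/29) = 1/(112292/29) = 29/112292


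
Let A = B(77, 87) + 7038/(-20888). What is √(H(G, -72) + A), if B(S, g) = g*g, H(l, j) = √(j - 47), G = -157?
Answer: √(206392022487 + 27269284*I*√119)/5222 ≈ 86.998 + 0.062695*I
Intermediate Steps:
H(l, j) = √(-47 + j)
B(S, g) = g²
A = 79047117/10444 (A = 87² + 7038/(-20888) = 7569 + 7038*(-1/20888) = 7569 - 3519/10444 = 79047117/10444 ≈ 7568.7)
√(H(G, -72) + A) = √(√(-47 - 72) + 79047117/10444) = √(√(-119) + 79047117/10444) = √(I*√119 + 79047117/10444) = √(79047117/10444 + I*√119)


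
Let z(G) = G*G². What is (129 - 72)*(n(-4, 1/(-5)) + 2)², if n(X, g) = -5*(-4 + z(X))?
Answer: 6666948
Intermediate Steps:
z(G) = G³
n(X, g) = 20 - 5*X³ (n(X, g) = -5*(-4 + X³) = 20 - 5*X³)
(129 - 72)*(n(-4, 1/(-5)) + 2)² = (129 - 72)*((20 - 5*(-4)³) + 2)² = 57*((20 - 5*(-64)) + 2)² = 57*((20 + 320) + 2)² = 57*(340 + 2)² = 57*342² = 57*116964 = 6666948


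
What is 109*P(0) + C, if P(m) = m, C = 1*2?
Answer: 2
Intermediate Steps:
C = 2
109*P(0) + C = 109*0 + 2 = 0 + 2 = 2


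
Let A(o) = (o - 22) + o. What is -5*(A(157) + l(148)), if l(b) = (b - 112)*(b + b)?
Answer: -54740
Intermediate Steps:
A(o) = -22 + 2*o (A(o) = (-22 + o) + o = -22 + 2*o)
l(b) = 2*b*(-112 + b) (l(b) = (-112 + b)*(2*b) = 2*b*(-112 + b))
-5*(A(157) + l(148)) = -5*((-22 + 2*157) + 2*148*(-112 + 148)) = -5*((-22 + 314) + 2*148*36) = -5*(292 + 10656) = -5*10948 = -54740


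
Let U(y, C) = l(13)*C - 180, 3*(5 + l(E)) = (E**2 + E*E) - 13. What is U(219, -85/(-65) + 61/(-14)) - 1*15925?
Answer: -1494230/91 ≈ -16420.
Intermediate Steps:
l(E) = -28/3 + 2*E**2/3 (l(E) = -5 + ((E**2 + E*E) - 13)/3 = -5 + ((E**2 + E**2) - 13)/3 = -5 + (2*E**2 - 13)/3 = -5 + (-13 + 2*E**2)/3 = -5 + (-13/3 + 2*E**2/3) = -28/3 + 2*E**2/3)
U(y, C) = -180 + 310*C/3 (U(y, C) = (-28/3 + (2/3)*13**2)*C - 180 = (-28/3 + (2/3)*169)*C - 180 = (-28/3 + 338/3)*C - 180 = 310*C/3 - 180 = -180 + 310*C/3)
U(219, -85/(-65) + 61/(-14)) - 1*15925 = (-180 + 310*(-85/(-65) + 61/(-14))/3) - 1*15925 = (-180 + 310*(-85*(-1/65) + 61*(-1/14))/3) - 15925 = (-180 + 310*(17/13 - 61/14)/3) - 15925 = (-180 + (310/3)*(-555/182)) - 15925 = (-180 - 28675/91) - 15925 = -45055/91 - 15925 = -1494230/91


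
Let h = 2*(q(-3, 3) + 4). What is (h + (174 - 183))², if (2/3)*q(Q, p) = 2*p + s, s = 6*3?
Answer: 5041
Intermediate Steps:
s = 18
q(Q, p) = 27 + 3*p (q(Q, p) = 3*(2*p + 18)/2 = 3*(18 + 2*p)/2 = 27 + 3*p)
h = 80 (h = 2*((27 + 3*3) + 4) = 2*((27 + 9) + 4) = 2*(36 + 4) = 2*40 = 80)
(h + (174 - 183))² = (80 + (174 - 183))² = (80 - 9)² = 71² = 5041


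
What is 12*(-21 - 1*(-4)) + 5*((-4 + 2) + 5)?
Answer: -189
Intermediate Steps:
12*(-21 - 1*(-4)) + 5*((-4 + 2) + 5) = 12*(-21 + 4) + 5*(-2 + 5) = 12*(-17) + 5*3 = -204 + 15 = -189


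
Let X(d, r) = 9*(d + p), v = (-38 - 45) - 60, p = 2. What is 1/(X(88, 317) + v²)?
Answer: 1/21259 ≈ 4.7039e-5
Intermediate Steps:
v = -143 (v = -83 - 60 = -143)
X(d, r) = 18 + 9*d (X(d, r) = 9*(d + 2) = 9*(2 + d) = 18 + 9*d)
1/(X(88, 317) + v²) = 1/((18 + 9*88) + (-143)²) = 1/((18 + 792) + 20449) = 1/(810 + 20449) = 1/21259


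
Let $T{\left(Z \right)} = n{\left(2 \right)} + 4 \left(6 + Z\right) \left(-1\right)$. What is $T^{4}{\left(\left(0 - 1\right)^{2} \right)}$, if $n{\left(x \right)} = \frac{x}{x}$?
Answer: $531441$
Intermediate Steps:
$n{\left(x \right)} = 1$
$T{\left(Z \right)} = -23 - 4 Z$ ($T{\left(Z \right)} = 1 + 4 \left(6 + Z\right) \left(-1\right) = 1 + \left(24 + 4 Z\right) \left(-1\right) = 1 - \left(24 + 4 Z\right) = -23 - 4 Z$)
$T^{4}{\left(\left(0 - 1\right)^{2} \right)} = \left(-23 - 4 \left(0 - 1\right)^{2}\right)^{4} = \left(-23 - 4 \left(-1\right)^{2}\right)^{4} = \left(-23 - 4\right)^{4} = \left(-27\right)^{4} = 531441$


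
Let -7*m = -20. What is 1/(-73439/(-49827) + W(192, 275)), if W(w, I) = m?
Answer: 348789/1510613 ≈ 0.23089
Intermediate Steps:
m = 20/7 (m = -⅐*(-20) = 20/7 ≈ 2.8571)
W(w, I) = 20/7
1/(-73439/(-49827) + W(192, 275)) = 1/(-73439/(-49827) + 20/7) = 1/(-73439*(-1/49827) + 20/7) = 1/(73439/49827 + 20/7) = 1/(1510613/348789) = 348789/1510613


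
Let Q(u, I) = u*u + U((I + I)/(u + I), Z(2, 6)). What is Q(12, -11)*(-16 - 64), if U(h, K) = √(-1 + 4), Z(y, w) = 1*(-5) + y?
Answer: -11520 - 80*√3 ≈ -11659.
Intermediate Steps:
Z(y, w) = -5 + y
U(h, K) = √3
Q(u, I) = √3 + u² (Q(u, I) = u*u + √3 = u² + √3 = √3 + u²)
Q(12, -11)*(-16 - 64) = (√3 + 12²)*(-16 - 64) = (√3 + 144)*(-80) = (144 + √3)*(-80) = -11520 - 80*√3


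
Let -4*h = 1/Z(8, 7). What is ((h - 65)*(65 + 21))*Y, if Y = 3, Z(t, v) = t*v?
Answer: -1878369/112 ≈ -16771.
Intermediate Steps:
h = -1/224 (h = -1/(4*(8*7)) = -1/4/56 = -1/4*1/56 = -1/224 ≈ -0.0044643)
((h - 65)*(65 + 21))*Y = ((-1/224 - 65)*(65 + 21))*3 = -14561/224*86*3 = -626123/112*3 = -1878369/112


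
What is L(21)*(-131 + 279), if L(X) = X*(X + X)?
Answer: 130536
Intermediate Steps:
L(X) = 2*X**2 (L(X) = X*(2*X) = 2*X**2)
L(21)*(-131 + 279) = (2*21**2)*(-131 + 279) = (2*441)*148 = 882*148 = 130536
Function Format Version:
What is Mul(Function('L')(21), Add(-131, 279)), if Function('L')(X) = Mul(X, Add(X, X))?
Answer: 130536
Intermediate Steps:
Function('L')(X) = Mul(2, Pow(X, 2)) (Function('L')(X) = Mul(X, Mul(2, X)) = Mul(2, Pow(X, 2)))
Mul(Function('L')(21), Add(-131, 279)) = Mul(Mul(2, Pow(21, 2)), Add(-131, 279)) = Mul(Mul(2, 441), 148) = Mul(882, 148) = 130536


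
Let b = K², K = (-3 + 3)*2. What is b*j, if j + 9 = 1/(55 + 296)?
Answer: 0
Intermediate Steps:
K = 0 (K = 0*2 = 0)
j = -3158/351 (j = -9 + 1/(55 + 296) = -9 + 1/351 = -3158/351 ≈ -8.9971)
b = 0 (b = 0² = 0)
b*j = 0*(-3158/351) = 0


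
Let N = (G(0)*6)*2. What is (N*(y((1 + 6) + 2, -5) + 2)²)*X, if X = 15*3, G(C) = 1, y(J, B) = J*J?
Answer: 3720060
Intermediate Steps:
y(J, B) = J²
N = 12 (N = (1*6)*2 = 6*2 = 12)
X = 45
(N*(y((1 + 6) + 2, -5) + 2)²)*X = (12*(((1 + 6) + 2)² + 2)²)*45 = (12*((7 + 2)² + 2)²)*45 = (12*(9² + 2)²)*45 = (12*(81 + 2)²)*45 = (12*83²)*45 = (12*6889)*45 = 82668*45 = 3720060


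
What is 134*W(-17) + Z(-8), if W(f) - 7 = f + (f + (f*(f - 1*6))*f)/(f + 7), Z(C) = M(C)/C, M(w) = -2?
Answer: 1759157/20 ≈ 87958.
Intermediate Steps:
Z(C) = -2/C
W(f) = 7 + f + (f + f**2*(-6 + f))/(7 + f) (W(f) = 7 + (f + (f + (f*(f - 1*6))*f)/(f + 7)) = 7 + (f + (f + (f*(f - 6))*f)/(7 + f)) = 7 + (f + (f + (f*(-6 + f))*f)/(7 + f)) = 7 + (f + (f + f**2*(-6 + f))/(7 + f)) = 7 + f + (f + f**2*(-6 + f))/(7 + f))
134*W(-17) + Z(-8) = 134*((49 + (-17)**3 - 5*(-17)**2 + 15*(-17))/(7 - 17)) - 2/(-8) = 134*((49 - 4913 - 5*289 - 255)/(-10)) - 2*(-1/8) = 134*(-(49 - 4913 - 1445 - 255)/10) + 1/4 = 134*(-1/10*(-6564)) + 1/4 = 134*(3282/5) + 1/4 = 439788/5 + 1/4 = 1759157/20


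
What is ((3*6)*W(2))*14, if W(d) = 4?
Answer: 1008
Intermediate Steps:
((3*6)*W(2))*14 = ((3*6)*4)*14 = (18*4)*14 = 72*14 = 1008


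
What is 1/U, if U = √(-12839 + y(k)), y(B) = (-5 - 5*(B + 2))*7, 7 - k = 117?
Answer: -I*√9094/9094 ≈ -0.010486*I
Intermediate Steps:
k = -110 (k = 7 - 1*117 = 7 - 117 = -110)
y(B) = -105 - 35*B (y(B) = (-5 - 5*(2 + B))*7 = (-5 + (-10 - 5*B))*7 = (-15 - 5*B)*7 = -105 - 35*B)
U = I*√9094 (U = √(-12839 + (-105 - 35*(-110))) = √(-12839 + (-105 + 3850)) = √(-12839 + 3745) = √(-9094) = I*√9094 ≈ 95.362*I)
1/U = 1/(I*√9094) = -I*√9094/9094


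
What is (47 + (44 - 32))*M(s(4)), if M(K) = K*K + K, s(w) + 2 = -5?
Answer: 2478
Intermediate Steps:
s(w) = -7 (s(w) = -2 - 5 = -7)
M(K) = K + K**2 (M(K) = K**2 + K = K + K**2)
(47 + (44 - 32))*M(s(4)) = (47 + (44 - 32))*(-7*(1 - 7)) = (47 + 12)*(-7*(-6)) = 59*42 = 2478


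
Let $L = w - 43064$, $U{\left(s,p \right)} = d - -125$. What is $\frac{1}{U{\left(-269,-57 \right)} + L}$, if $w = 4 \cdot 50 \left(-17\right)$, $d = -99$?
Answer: $- \frac{1}{46438} \approx -2.1534 \cdot 10^{-5}$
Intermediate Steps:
$w = -3400$ ($w = 4 \left(-850\right) = -3400$)
$U{\left(s,p \right)} = 26$ ($U{\left(s,p \right)} = -99 - -125 = -99 + 125 = 26$)
$L = -46464$ ($L = -3400 - 43064 = -46464$)
$\frac{1}{U{\left(-269,-57 \right)} + L} = \frac{1}{26 - 46464} = \frac{1}{-46438} = - \frac{1}{46438}$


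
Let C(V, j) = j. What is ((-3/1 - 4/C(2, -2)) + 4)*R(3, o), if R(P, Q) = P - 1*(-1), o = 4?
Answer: 12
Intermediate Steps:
R(P, Q) = 1 + P (R(P, Q) = P + 1 = 1 + P)
((-3/1 - 4/C(2, -2)) + 4)*R(3, o) = ((-3/1 - 4/(-2)) + 4)*(1 + 3) = ((-3*1 - 4*(-½)) + 4)*4 = ((-3 + 2) + 4)*4 = (-1 + 4)*4 = 3*4 = 12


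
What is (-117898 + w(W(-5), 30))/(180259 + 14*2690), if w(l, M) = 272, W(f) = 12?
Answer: -117626/217919 ≈ -0.53977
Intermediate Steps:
(-117898 + w(W(-5), 30))/(180259 + 14*2690) = (-117898 + 272)/(180259 + 14*2690) = -117626/(180259 + 37660) = -117626/217919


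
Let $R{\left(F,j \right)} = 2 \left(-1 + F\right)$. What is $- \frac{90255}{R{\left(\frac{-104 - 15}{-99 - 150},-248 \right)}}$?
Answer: $\frac{4494699}{52} \approx 86437.0$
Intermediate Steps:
$R{\left(F,j \right)} = -2 + 2 F$
$- \frac{90255}{R{\left(\frac{-104 - 15}{-99 - 150},-248 \right)}} = - \frac{90255}{-2 + 2 \frac{-104 - 15}{-99 - 150}} = - \frac{90255}{-2 + 2 \left(- \frac{119}{-249}\right)} = - \frac{90255}{-2 + 2 \left(\left(-119\right) \left(- \frac{1}{249}\right)\right)} = - \frac{90255}{-2 + 2 \cdot \frac{119}{249}} = - \frac{90255}{-2 + \frac{238}{249}} = - \frac{90255}{- \frac{260}{249}} = \left(-90255\right) \left(- \frac{249}{260}\right) = \frac{4494699}{52}$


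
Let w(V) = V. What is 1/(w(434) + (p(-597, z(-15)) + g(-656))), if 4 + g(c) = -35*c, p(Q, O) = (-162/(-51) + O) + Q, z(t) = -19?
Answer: 17/387212 ≈ 4.3904e-5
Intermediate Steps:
p(Q, O) = 54/17 + O + Q (p(Q, O) = (-162*(-1/51) + O) + Q = (54/17 + O) + Q = 54/17 + O + Q)
g(c) = -4 - 35*c
1/(w(434) + (p(-597, z(-15)) + g(-656))) = 1/(434 + ((54/17 - 19 - 597) + (-4 - 35*(-656)))) = 1/(434 + (-10418/17 + (-4 + 22960))) = 1/(434 + (-10418/17 + 22956)) = 1/(434 + 379834/17) = 1/(387212/17) = 17/387212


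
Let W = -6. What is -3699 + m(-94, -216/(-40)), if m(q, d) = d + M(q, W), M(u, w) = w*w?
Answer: -18288/5 ≈ -3657.6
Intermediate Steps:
M(u, w) = w**2
m(q, d) = 36 + d (m(q, d) = d + (-6)**2 = d + 36 = 36 + d)
-3699 + m(-94, -216/(-40)) = -3699 + (36 - 216/(-40)) = -3699 + (36 - 216*(-1/40)) = -3699 + (36 + 27/5) = -3699 + 207/5 = -18288/5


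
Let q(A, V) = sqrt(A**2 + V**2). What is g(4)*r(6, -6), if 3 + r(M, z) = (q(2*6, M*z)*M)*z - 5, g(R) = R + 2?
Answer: -48 - 2592*sqrt(10) ≈ -8244.6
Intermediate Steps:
g(R) = 2 + R
r(M, z) = -8 + M*z*sqrt(144 + M**2*z**2) (r(M, z) = -3 + ((sqrt((2*6)**2 + (M*z)**2)*M)*z - 5) = -3 + ((sqrt(12**2 + M**2*z**2)*M)*z - 5) = -3 + ((sqrt(144 + M**2*z**2)*M)*z - 5) = -3 + ((M*sqrt(144 + M**2*z**2))*z - 5) = -3 + (M*z*sqrt(144 + M**2*z**2) - 5) = -3 + (-5 + M*z*sqrt(144 + M**2*z**2)) = -8 + M*z*sqrt(144 + M**2*z**2))
g(4)*r(6, -6) = (2 + 4)*(-8 + 6*(-6)*sqrt(144 + 6**2*(-6)**2)) = 6*(-8 + 6*(-6)*sqrt(144 + 36*36)) = 6*(-8 + 6*(-6)*sqrt(144 + 1296)) = 6*(-8 + 6*(-6)*sqrt(1440)) = 6*(-8 + 6*(-6)*(12*sqrt(10))) = 6*(-8 - 432*sqrt(10)) = -48 - 2592*sqrt(10)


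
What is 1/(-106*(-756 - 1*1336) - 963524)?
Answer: -1/741772 ≈ -1.3481e-6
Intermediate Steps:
1/(-106*(-756 - 1*1336) - 963524) = 1/(-106*(-756 - 1336) - 963524) = 1/(-106*(-2092) - 963524) = 1/(221752 - 963524) = 1/(-741772) = -1/741772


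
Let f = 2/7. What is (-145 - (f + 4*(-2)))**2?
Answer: 923521/49 ≈ 18847.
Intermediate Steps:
f = 2/7 (f = 2*(1/7) = 2/7 ≈ 0.28571)
(-145 - (f + 4*(-2)))**2 = (-145 - (2/7 + 4*(-2)))**2 = (-145 - (2/7 - 8))**2 = (-145 - 1*(-54/7))**2 = (-145 + 54/7)**2 = (-961/7)**2 = 923521/49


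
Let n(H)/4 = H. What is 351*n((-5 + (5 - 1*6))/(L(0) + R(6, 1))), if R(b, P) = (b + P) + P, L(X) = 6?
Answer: -4212/7 ≈ -601.71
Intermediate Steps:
R(b, P) = b + 2*P (R(b, P) = (P + b) + P = b + 2*P)
n(H) = 4*H
351*n((-5 + (5 - 1*6))/(L(0) + R(6, 1))) = 351*(4*((-5 + (5 - 1*6))/(6 + (6 + 2*1)))) = 351*(4*((-5 + (5 - 6))/(6 + (6 + 2)))) = 351*(4*((-5 - 1)/(6 + 8))) = 351*(4*(-6/14)) = 351*(4*(-6*1/14)) = 351*(4*(-3/7)) = 351*(-12/7) = -4212/7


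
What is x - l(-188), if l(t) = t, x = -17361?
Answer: -17173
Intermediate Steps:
x - l(-188) = -17361 - 1*(-188) = -17361 + 188 = -17173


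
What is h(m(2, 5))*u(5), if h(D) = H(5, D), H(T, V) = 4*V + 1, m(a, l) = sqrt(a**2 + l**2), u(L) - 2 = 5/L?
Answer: 3 + 12*sqrt(29) ≈ 67.622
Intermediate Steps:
u(L) = 2 + 5/L
H(T, V) = 1 + 4*V
h(D) = 1 + 4*D
h(m(2, 5))*u(5) = (1 + 4*sqrt(2**2 + 5**2))*(2 + 5/5) = (1 + 4*sqrt(4 + 25))*(2 + 5*(1/5)) = (1 + 4*sqrt(29))*(2 + 1) = (1 + 4*sqrt(29))*3 = 3 + 12*sqrt(29)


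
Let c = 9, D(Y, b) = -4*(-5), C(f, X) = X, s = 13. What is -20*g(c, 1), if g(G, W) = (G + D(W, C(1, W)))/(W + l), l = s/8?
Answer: -4640/21 ≈ -220.95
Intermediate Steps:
D(Y, b) = 20
l = 13/8 ≈ 1.6250
g(G, W) = (20 + G)/(13/8 + W) (g(G, W) = (G + 20)/(W + 13/8) = (20 + G)/(13/8 + W))
-20*g(c, 1) = -160*(20 + 9)/(13 + 8*1) = -160*29/(13 + 8) = -160*29/21 = -20*232/21 = -4640/21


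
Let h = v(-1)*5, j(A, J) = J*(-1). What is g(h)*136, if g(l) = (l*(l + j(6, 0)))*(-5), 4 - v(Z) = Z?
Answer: -425000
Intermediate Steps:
v(Z) = 4 - Z
j(A, J) = -J
h = 25 (h = (4 - 1*(-1))*5 = (4 + 1)*5 = 5*5 = 25)
g(l) = -5*l² (g(l) = (l*(l - 1*0))*(-5) = (l*(l + 0))*(-5) = (l*l)*(-5) = l²*(-5) = -5*l²)
g(h)*136 = -5*25²*136 = -5*625*136 = -3125*136 = -425000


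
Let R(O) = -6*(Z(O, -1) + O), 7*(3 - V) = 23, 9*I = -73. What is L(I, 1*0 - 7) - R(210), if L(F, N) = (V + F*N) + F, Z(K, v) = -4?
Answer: 26972/21 ≈ 1284.4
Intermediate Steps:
I = -73/9 (I = (⅑)*(-73) = -73/9 ≈ -8.1111)
V = -2/7 (V = 3 - ⅐*23 = 3 - 23/7 = -2/7 ≈ -0.28571)
R(O) = 24 - 6*O (R(O) = -6*(-4 + O) = 24 - 6*O)
L(F, N) = -2/7 + F + F*N (L(F, N) = (-2/7 + F*N) + F = -2/7 + F + F*N)
L(I, 1*0 - 7) - R(210) = (-2/7 - 73/9 - 73*(1*0 - 7)/9) - (24 - 6*210) = (-2/7 - 73/9 - 73*(0 - 7)/9) - (24 - 1260) = (-2/7 - 73/9 - 73/9*(-7)) - 1*(-1236) = (-2/7 - 73/9 + 511/9) + 1236 = 1016/21 + 1236 = 26972/21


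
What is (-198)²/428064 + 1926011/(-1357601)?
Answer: -9181340275/6918334696 ≈ -1.3271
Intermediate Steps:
(-198)²/428064 + 1926011/(-1357601) = 39204*(1/428064) + 1926011*(-1/1357601) = 3267/35672 - 1926011/1357601 = -9181340275/6918334696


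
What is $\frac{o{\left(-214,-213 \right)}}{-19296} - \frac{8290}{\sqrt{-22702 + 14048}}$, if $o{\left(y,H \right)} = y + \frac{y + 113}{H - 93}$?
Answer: $\frac{65383}{5904576} + \frac{4145 i \sqrt{8654}}{4327} \approx 0.011073 + 89.114 i$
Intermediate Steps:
$o{\left(y,H \right)} = y + \frac{113 + y}{-93 + H}$
$\frac{o{\left(-214,-213 \right)}}{-19296} - \frac{8290}{\sqrt{-22702 + 14048}} = \frac{\frac{1}{-93 - 213} \left(113 - -19688 - -45582\right)}{-19296} - \frac{8290}{\sqrt{-22702 + 14048}} = \frac{113 + 19688 + 45582}{-306} \left(- \frac{1}{19296}\right) - \frac{8290}{\sqrt{-8654}} = \left(- \frac{1}{306}\right) 65383 \left(- \frac{1}{19296}\right) - \frac{8290}{i \sqrt{8654}} = \left(- \frac{65383}{306}\right) \left(- \frac{1}{19296}\right) - 8290 \left(- \frac{i \sqrt{8654}}{8654}\right) = \frac{65383}{5904576} + \frac{4145 i \sqrt{8654}}{4327}$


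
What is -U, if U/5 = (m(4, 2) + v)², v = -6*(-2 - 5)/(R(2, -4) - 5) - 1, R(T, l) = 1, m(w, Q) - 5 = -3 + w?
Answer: -605/4 ≈ -151.25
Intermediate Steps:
m(w, Q) = 2 + w (m(w, Q) = 5 + (-3 + w) = 2 + w)
v = -23/2 (v = -6*(-2 - 5)/(1 - 5) - 1 = -(-42)/(-4) - 1 = -(-42)*(-1)/4 - 1 = -6*7/4 - 1 = -21/2 - 1 = -23/2 ≈ -11.500)
U = 605/4 (U = 5*((2 + 4) - 23/2)² = 5*(6 - 23/2)² = 5*(-11/2)² = 5*(121/4) = 605/4 ≈ 151.25)
-U = -1*605/4 = -605/4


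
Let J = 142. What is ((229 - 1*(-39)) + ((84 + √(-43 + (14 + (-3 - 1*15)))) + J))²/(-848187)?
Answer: -(494 + I*√47)²/848187 ≈ -0.28766 - 0.0079857*I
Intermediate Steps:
((229 - 1*(-39)) + ((84 + √(-43 + (14 + (-3 - 1*15)))) + J))²/(-848187) = ((229 - 1*(-39)) + ((84 + √(-43 + (14 + (-3 - 1*15)))) + 142))²/(-848187) = ((229 + 39) + ((84 + √(-43 + (14 + (-3 - 15)))) + 142))²*(-1/848187) = (268 + ((84 + √(-43 + (14 - 18))) + 142))²*(-1/848187) = (268 + ((84 + √(-43 - 4)) + 142))²*(-1/848187) = (268 + ((84 + √(-47)) + 142))²*(-1/848187) = (268 + ((84 + I*√47) + 142))²*(-1/848187) = (268 + (226 + I*√47))²*(-1/848187) = (494 + I*√47)²*(-1/848187) = -(494 + I*√47)²/848187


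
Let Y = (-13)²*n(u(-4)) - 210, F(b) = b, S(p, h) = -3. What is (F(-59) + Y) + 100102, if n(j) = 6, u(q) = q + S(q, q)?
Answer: 100847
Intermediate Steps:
u(q) = -3 + q (u(q) = q - 3 = -3 + q)
Y = 804 (Y = (-13)²*6 - 210 = 169*6 - 210 = 1014 - 210 = 804)
(F(-59) + Y) + 100102 = (-59 + 804) + 100102 = 745 + 100102 = 100847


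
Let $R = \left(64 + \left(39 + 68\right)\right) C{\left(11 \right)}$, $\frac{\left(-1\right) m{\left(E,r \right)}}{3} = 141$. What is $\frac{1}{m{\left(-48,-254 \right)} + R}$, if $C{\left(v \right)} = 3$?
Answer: $\frac{1}{90} \approx 0.011111$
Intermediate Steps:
$m{\left(E,r \right)} = -423$ ($m{\left(E,r \right)} = \left(-3\right) 141 = -423$)
$R = 513$ ($R = \left(64 + \left(39 + 68\right)\right) 3 = \left(64 + 107\right) 3 = 171 \cdot 3 = 513$)
$\frac{1}{m{\left(-48,-254 \right)} + R} = \frac{1}{-423 + 513} = \frac{1}{90}$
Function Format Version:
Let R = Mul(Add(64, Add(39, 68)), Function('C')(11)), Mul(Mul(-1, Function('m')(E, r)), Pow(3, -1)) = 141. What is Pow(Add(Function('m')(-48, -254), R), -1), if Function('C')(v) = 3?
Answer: Rational(1, 90) ≈ 0.011111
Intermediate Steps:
Function('m')(E, r) = -423 (Function('m')(E, r) = Mul(-3, 141) = -423)
R = 513 (R = Mul(Add(64, Add(39, 68)), 3) = Mul(Add(64, 107), 3) = Mul(171, 3) = 513)
Pow(Add(Function('m')(-48, -254), R), -1) = Pow(Add(-423, 513), -1) = Pow(90, -1) = Rational(1, 90)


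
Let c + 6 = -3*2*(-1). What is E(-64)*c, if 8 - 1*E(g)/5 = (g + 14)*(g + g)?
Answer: 0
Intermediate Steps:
E(g) = 40 - 10*g*(14 + g) (E(g) = 40 - 5*(g + 14)*(g + g) = 40 - 5*(14 + g)*2*g = 40 - 10*g*(14 + g))
c = 0 (c = -6 - 3*2*(-1) = -6 - 6*(-1) = -6 + 6 = 0)
E(-64)*c = (40 - 140*(-64) - 10*(-64)²)*0 = (40 + 8960 - 10*4096)*0 = (40 + 8960 - 40960)*0 = -31960*0 = 0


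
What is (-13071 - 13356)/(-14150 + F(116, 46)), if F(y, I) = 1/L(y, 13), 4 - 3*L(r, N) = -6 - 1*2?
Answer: 105708/56599 ≈ 1.8677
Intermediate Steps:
L(r, N) = 4 (L(r, N) = 4/3 - (-6 - 1*2)/3 = 4/3 - (-6 - 2)/3 = 4/3 - 1/3*(-8) = 4/3 + 8/3 = 4)
F(y, I) = 1/4
(-13071 - 13356)/(-14150 + F(116, 46)) = (-13071 - 13356)/(-14150 + 1/4) = -26427/(-56599/4) = -26427*(-4/56599) = 105708/56599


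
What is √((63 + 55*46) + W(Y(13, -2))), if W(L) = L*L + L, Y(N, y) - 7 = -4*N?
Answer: √4573 ≈ 67.624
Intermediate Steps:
Y(N, y) = 7 - 4*N
W(L) = L + L² (W(L) = L² + L = L + L²)
√((63 + 55*46) + W(Y(13, -2))) = √((63 + 55*46) + (7 - 4*13)*(1 + (7 - 4*13))) = √((63 + 2530) + (7 - 52)*(1 + (7 - 52))) = √(2593 - 45*(1 - 45)) = √(2593 - 45*(-44)) = √(2593 + 1980) = √4573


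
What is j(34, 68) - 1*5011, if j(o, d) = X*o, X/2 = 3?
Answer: -4807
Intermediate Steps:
X = 6 (X = 2*3 = 6)
j(o, d) = 6*o
j(34, 68) - 1*5011 = 6*34 - 1*5011 = 204 - 5011 = -4807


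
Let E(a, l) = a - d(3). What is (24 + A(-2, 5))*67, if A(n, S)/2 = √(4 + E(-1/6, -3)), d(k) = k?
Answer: 1608 + 67*√30/3 ≈ 1730.3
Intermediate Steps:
E(a, l) = -3 + a (E(a, l) = a - 1*3 = a - 3 = -3 + a)
A(n, S) = √30/3 (A(n, S) = 2*√(4 + (-3 - 1/6)) = 2*√(4 + (-3 - 1*⅙)) = 2*√(4 + (-3 - ⅙)) = 2*√(4 - 19/6) = 2*√(⅚) = 2*(√30/6) = √30/3)
(24 + A(-2, 5))*67 = (24 + √30/3)*67 = 1608 + 67*√30/3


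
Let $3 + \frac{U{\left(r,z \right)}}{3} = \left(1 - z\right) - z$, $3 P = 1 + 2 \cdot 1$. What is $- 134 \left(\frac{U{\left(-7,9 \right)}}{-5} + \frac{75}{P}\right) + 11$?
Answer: $-11647$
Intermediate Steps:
$P = 1$ ($P = \frac{1 + 2 \cdot 1}{3} = \frac{1 + 2}{3} = \frac{1}{3} \cdot 3 = 1$)
$U{\left(r,z \right)} = -6 - 6 z$ ($U{\left(r,z \right)} = -9 + 3 \left(\left(1 - z\right) - z\right) = -9 + 3 \left(1 - 2 z\right) = -9 - \left(-3 + 6 z\right) = -6 - 6 z$)
$- 134 \left(\frac{U{\left(-7,9 \right)}}{-5} + \frac{75}{P}\right) + 11 = - 134 \left(\frac{-6 - 54}{-5} + \frac{75}{1}\right) + 11 = - 134 \left(\left(-6 - 54\right) \left(- \frac{1}{5}\right) + 75 \cdot 1\right) + 11 = - 134 \left(\left(-60\right) \left(- \frac{1}{5}\right) + 75\right) + 11 = - 134 \left(12 + 75\right) + 11 = \left(-134\right) 87 + 11 = -11658 + 11 = -11647$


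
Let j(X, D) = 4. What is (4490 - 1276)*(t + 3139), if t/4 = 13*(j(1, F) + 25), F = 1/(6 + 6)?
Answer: 14935458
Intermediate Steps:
F = 1/12 ≈ 0.083333
t = 1508 (t = 4*(13*(4 + 25)) = 4*(13*29) = 4*377 = 1508)
(4490 - 1276)*(t + 3139) = (4490 - 1276)*(1508 + 3139) = 3214*4647 = 14935458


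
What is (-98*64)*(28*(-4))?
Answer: 702464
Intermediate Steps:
(-98*64)*(28*(-4)) = -6272*(-112) = 702464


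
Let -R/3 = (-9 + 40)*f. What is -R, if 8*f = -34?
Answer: -1581/4 ≈ -395.25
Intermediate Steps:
f = -17/4 (f = (⅛)*(-34) = -17/4 ≈ -4.2500)
R = 1581/4 (R = -3*(-9 + 40)*(-17)/4 = -93*(-17)/4 = -3*(-527/4) = 1581/4 ≈ 395.25)
-R = -1*1581/4 = -1581/4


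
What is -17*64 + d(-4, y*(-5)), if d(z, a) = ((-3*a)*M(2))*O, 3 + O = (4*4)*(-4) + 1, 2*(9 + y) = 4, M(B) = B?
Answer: 12772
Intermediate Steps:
y = -7 (y = -9 + (1/2)*4 = -9 + 2 = -7)
O = -66 (O = -3 + ((4*4)*(-4) + 1) = -3 + (16*(-4) + 1) = -3 + (-64 + 1) = -3 - 63 = -66)
d(z, a) = 396*a (d(z, a) = (-3*a*2)*(-66) = -6*a*(-66) = 396*a)
-17*64 + d(-4, y*(-5)) = -17*64 + 396*(-7*(-5)) = -1088 + 396*35 = -1088 + 13860 = 12772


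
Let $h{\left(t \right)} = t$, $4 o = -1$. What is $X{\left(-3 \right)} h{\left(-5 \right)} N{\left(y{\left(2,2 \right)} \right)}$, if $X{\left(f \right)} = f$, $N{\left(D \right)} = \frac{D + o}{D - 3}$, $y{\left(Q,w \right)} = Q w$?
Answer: $\frac{225}{4} \approx 56.25$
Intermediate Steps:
$o = - \frac{1}{4}$ ($o = \frac{1}{4} \left(-1\right) = - \frac{1}{4} \approx -0.25$)
$N{\left(D \right)} = \frac{- \frac{1}{4} + D}{-3 + D}$ ($N{\left(D \right)} = \frac{D - \frac{1}{4}}{D - 3} = \frac{- \frac{1}{4} + D}{-3 + D}$)
$X{\left(-3 \right)} h{\left(-5 \right)} N{\left(y{\left(2,2 \right)} \right)} = \left(-3\right) \left(-5\right) \frac{- \frac{1}{4} + 2 \cdot 2}{-3 + 2 \cdot 2} = 15 \frac{- \frac{1}{4} + 4}{-3 + 4} = 15 \cdot 1^{-1} \cdot \frac{15}{4} = 15 \cdot 1 \cdot \frac{15}{4} = 15 \cdot \frac{15}{4} = \frac{225}{4}$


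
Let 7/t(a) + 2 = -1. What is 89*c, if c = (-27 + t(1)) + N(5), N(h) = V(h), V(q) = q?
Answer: -6497/3 ≈ -2165.7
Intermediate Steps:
t(a) = -7/3 (t(a) = 7/(-2 - 1) = 7/(-3) = 7*(-⅓) = -7/3)
N(h) = h
c = -73/3 (c = (-27 - 7/3) + 5 = -88/3 + 5 = -73/3 ≈ -24.333)
89*c = 89*(-73/3) = -6497/3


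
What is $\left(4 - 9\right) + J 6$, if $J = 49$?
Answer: $289$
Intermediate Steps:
$\left(4 - 9\right) + J 6 = \left(4 - 9\right) + 49 \cdot 6 = \left(4 - 9\right) + 294 = -5 + 294 = 289$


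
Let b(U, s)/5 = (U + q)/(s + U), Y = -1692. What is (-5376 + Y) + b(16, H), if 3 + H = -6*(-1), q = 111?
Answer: -133657/19 ≈ -7034.6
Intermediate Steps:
H = 3 (H = -3 - 6*(-1) = -3 + 6 = 3)
b(U, s) = 5*(111 + U)/(U + s) (b(U, s) = 5*((U + 111)/(s + U)) = 5*((111 + U)/(U + s)) = 5*(111 + U)/(U + s))
(-5376 + Y) + b(16, H) = (-5376 - 1692) + 5*(111 + 16)/(16 + 3) = -7068 + 5*127/19 = -7068 + 5*(1/19)*127 = -7068 + 635/19 = -133657/19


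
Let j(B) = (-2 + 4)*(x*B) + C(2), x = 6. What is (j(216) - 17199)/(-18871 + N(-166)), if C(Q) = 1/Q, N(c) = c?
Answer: 29213/38074 ≈ 0.76727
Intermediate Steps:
j(B) = ½ + 12*B (j(B) = (-2 + 4)*(6*B) + 1/2 = 2*(6*B) + ½ = 12*B + ½ = ½ + 12*B)
(j(216) - 17199)/(-18871 + N(-166)) = ((½ + 12*216) - 17199)/(-18871 - 166) = ((½ + 2592) - 17199)/(-19037) = (5185/2 - 17199)*(-1/19037) = -29213/2*(-1/19037) = 29213/38074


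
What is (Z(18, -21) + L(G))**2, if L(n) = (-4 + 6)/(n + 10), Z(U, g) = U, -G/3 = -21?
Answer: 1731856/5329 ≈ 324.99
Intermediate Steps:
G = 63 (G = -3*(-21) = 63)
L(n) = 2/(10 + n)
(Z(18, -21) + L(G))**2 = (18 + 2/(10 + 63))**2 = (18 + 2/73)**2 = (1316/73)**2 = 1731856/5329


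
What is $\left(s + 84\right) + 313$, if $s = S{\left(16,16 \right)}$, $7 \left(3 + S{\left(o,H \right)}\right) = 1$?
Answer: $\frac{2759}{7} \approx 394.14$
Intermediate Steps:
$S{\left(o,H \right)} = - \frac{20}{7}$ ($S{\left(o,H \right)} = -3 + \frac{1}{7} \cdot 1 = -3 + \frac{1}{7} = - \frac{20}{7}$)
$s = - \frac{20}{7} \approx -2.8571$
$\left(s + 84\right) + 313 = \left(- \frac{20}{7} + 84\right) + 313 = \frac{568}{7} + 313 = \frac{2759}{7}$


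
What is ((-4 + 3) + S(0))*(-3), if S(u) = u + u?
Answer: 3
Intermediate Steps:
S(u) = 2*u
((-4 + 3) + S(0))*(-3) = ((-4 + 3) + 2*0)*(-3) = (-1 + 0)*(-3) = -1*(-3) = 3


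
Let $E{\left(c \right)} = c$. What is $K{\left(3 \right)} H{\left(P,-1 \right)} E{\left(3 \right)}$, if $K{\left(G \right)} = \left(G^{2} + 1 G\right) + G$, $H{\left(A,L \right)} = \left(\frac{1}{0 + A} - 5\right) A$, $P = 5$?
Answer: $-1080$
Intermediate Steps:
$H{\left(A,L \right)} = A \left(-5 + \frac{1}{A}\right)$ ($H{\left(A,L \right)} = \left(\frac{1}{A} - 5\right) A = \left(-5 + \frac{1}{A}\right) A = A \left(-5 + \frac{1}{A}\right)$)
$K{\left(G \right)} = G^{2} + 2 G$ ($K{\left(G \right)} = \left(G^{2} + G\right) + G = \left(G + G^{2}\right) + G = G^{2} + 2 G$)
$K{\left(3 \right)} H{\left(P,-1 \right)} E{\left(3 \right)} = 3 \left(2 + 3\right) \left(1 - 25\right) 3 = 3 \cdot 5 \left(1 - 25\right) 3 = 15 \left(-24\right) 3 = \left(-360\right) 3 = -1080$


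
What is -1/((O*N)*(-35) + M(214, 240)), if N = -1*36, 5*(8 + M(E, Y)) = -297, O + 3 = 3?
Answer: 5/337 ≈ 0.014837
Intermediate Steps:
O = 0 (O = -3 + 3 = 0)
M(E, Y) = -337/5 (M(E, Y) = -8 + (1/5)*(-297) = -8 - 297/5 = -337/5)
N = -36
-1/((O*N)*(-35) + M(214, 240)) = -1/((0*(-36))*(-35) - 337/5) = -1/(0*(-35) - 337/5) = -1/(0 - 337/5) = -1/(-337/5) = -1*(-5/337) = 5/337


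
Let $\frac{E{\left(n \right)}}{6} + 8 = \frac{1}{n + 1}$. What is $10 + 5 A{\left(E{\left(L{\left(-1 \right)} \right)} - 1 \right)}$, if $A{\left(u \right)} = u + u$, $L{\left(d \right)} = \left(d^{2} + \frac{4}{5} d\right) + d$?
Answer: $-180$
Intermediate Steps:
$L{\left(d \right)} = d^{2} + \frac{9 d}{5}$ ($L{\left(d \right)} = \left(d^{2} + 4 \cdot \frac{1}{5} d\right) + d = \left(d^{2} + \frac{4 d}{5}\right) + d = d^{2} + \frac{9 d}{5}$)
$E{\left(n \right)} = -48 + \frac{6}{1 + n}$ ($E{\left(n \right)} = -48 + \frac{6}{n + 1} = -48 + \frac{6}{1 + n}$)
$A{\left(u \right)} = 2 u$
$10 + 5 A{\left(E{\left(L{\left(-1 \right)} \right)} - 1 \right)} = 10 + 5 \cdot 2 \left(\frac{6 \left(-7 - 8 \cdot \frac{1}{5} \left(-1\right) \left(9 + 5 \left(-1\right)\right)\right)}{1 + \frac{1}{5} \left(-1\right) \left(9 + 5 \left(-1\right)\right)} - 1\right) = 10 + 5 \cdot 2 \left(\frac{6 \left(-7 - 8 \cdot \frac{1}{5} \left(-1\right) \left(9 - 5\right)\right)}{1 + \frac{1}{5} \left(-1\right) \left(9 - 5\right)} - 1\right) = 10 + 5 \cdot 2 \left(\frac{6 \left(-7 - 8 \cdot \frac{1}{5} \left(-1\right) 4\right)}{1 + \frac{1}{5} \left(-1\right) 4} - 1\right) = 10 + 5 \cdot 2 \left(\frac{6 \left(-7 - - \frac{32}{5}\right)}{1 - \frac{4}{5}} - 1\right) = 10 + 5 \cdot 2 \left(6 \frac{1}{\frac{1}{5}} \left(-7 + \frac{32}{5}\right) - 1\right) = 10 + 5 \cdot 2 \left(6 \cdot 5 \left(- \frac{3}{5}\right) - 1\right) = 10 + 5 \cdot 2 \left(-18 - 1\right) = 10 + 5 \cdot 2 \left(-19\right) = 10 + 5 \left(-38\right) = 10 - 190 = -180$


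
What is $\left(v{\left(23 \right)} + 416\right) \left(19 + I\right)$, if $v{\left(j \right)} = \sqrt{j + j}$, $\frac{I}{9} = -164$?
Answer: $-606112 - 1457 \sqrt{46} \approx -6.1599 \cdot 10^{5}$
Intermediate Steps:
$I = -1476$ ($I = 9 \left(-164\right) = -1476$)
$v{\left(j \right)} = \sqrt{2} \sqrt{j}$ ($v{\left(j \right)} = \sqrt{2 j} = \sqrt{2} \sqrt{j}$)
$\left(v{\left(23 \right)} + 416\right) \left(19 + I\right) = \left(\sqrt{2} \sqrt{23} + 416\right) \left(19 - 1476\right) = \left(\sqrt{46} + 416\right) \left(-1457\right) = \left(416 + \sqrt{46}\right) \left(-1457\right) = -606112 - 1457 \sqrt{46}$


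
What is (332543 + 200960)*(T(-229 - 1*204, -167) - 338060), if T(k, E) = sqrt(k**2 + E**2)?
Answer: -180356024180 + 533503*sqrt(215378) ≈ -1.8011e+11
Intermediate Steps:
T(k, E) = sqrt(E**2 + k**2)
(332543 + 200960)*(T(-229 - 1*204, -167) - 338060) = (332543 + 200960)*(sqrt((-167)**2 + (-229 - 1*204)**2) - 338060) = 533503*(sqrt(27889 + (-229 - 204)**2) - 338060) = 533503*(sqrt(27889 + (-433)**2) - 338060) = 533503*(sqrt(27889 + 187489) - 338060) = 533503*(sqrt(215378) - 338060) = 533503*(-338060 + sqrt(215378)) = -180356024180 + 533503*sqrt(215378)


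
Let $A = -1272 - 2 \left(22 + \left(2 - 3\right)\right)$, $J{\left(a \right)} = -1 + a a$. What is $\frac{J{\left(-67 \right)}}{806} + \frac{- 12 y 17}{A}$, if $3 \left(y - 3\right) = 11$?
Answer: $\frac{1748348}{264771} \approx 6.6032$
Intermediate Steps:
$y = \frac{20}{3}$ ($y = 3 + \frac{1}{3} \cdot 11 = 3 + \frac{11}{3} = \frac{20}{3} \approx 6.6667$)
$J{\left(a \right)} = -1 + a^{2}$
$A = -1314$ ($A = -1272 - 2 \left(22 + \left(2 - 3\right)\right) = -1272 - 2 \left(22 - 1\right) = -1272 - 2 \cdot 21 = -1272 - 42 = -1314$)
$\frac{J{\left(-67 \right)}}{806} + \frac{- 12 y 17}{A} = \frac{-1 + \left(-67\right)^{2}}{806} + \frac{\left(-12\right) \frac{20}{3} \cdot 17}{-1314} = \left(-1 + 4489\right) \frac{1}{806} + \left(-80\right) 17 \left(- \frac{1}{1314}\right) = 4488 \cdot \frac{1}{806} - - \frac{680}{657} = \frac{2244}{403} + \frac{680}{657} = \frac{1748348}{264771}$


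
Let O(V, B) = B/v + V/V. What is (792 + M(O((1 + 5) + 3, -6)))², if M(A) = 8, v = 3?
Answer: 640000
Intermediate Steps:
O(V, B) = 1 + B/3 (O(V, B) = B/3 + V/V = B*(⅓) + 1 = B/3 + 1 = 1 + B/3)
(792 + M(O((1 + 5) + 3, -6)))² = (792 + 8)² = 800² = 640000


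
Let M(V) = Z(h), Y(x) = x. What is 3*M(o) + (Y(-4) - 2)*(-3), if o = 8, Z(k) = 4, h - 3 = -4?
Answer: 30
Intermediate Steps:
h = -1 (h = 3 - 4 = -1)
M(V) = 4
3*M(o) + (Y(-4) - 2)*(-3) = 3*4 + (-4 - 2)*(-3) = 12 - 6*(-3) = 12 + 18 = 30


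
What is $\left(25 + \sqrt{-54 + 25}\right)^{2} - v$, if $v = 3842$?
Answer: $-3246 + 50 i \sqrt{29} \approx -3246.0 + 269.26 i$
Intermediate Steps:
$\left(25 + \sqrt{-54 + 25}\right)^{2} - v = \left(25 + \sqrt{-54 + 25}\right)^{2} - 3842 = \left(25 + \sqrt{-29}\right)^{2} - 3842 = \left(25 + i \sqrt{29}\right)^{2} - 3842 = -3842 + \left(25 + i \sqrt{29}\right)^{2}$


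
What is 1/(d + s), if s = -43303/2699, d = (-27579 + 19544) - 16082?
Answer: -2699/65135086 ≈ -4.1437e-5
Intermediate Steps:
d = -24117 (d = -8035 - 16082 = -24117)
s = -43303/2699 (s = -43303*1/2699 = -43303/2699 ≈ -16.044)
1/(d + s) = 1/(-24117 - 43303/2699) = 1/(-65135086/2699) = -2699/65135086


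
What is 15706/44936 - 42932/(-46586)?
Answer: 665218017/523347124 ≈ 1.2711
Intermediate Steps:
15706/44936 - 42932/(-46586) = 15706*(1/44936) - 42932*(-1/46586) = 7853/22468 + 21466/23293 = 665218017/523347124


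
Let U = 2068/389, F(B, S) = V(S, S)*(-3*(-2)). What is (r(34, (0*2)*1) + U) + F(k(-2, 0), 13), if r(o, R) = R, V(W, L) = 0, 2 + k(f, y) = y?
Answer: 2068/389 ≈ 5.3162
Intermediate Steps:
k(f, y) = -2 + y
F(B, S) = 0 (F(B, S) = 0*(-3*(-2)) = 0*6 = 0)
U = 2068/389 (U = 2068*(1/389) = 2068/389 ≈ 5.3162)
(r(34, (0*2)*1) + U) + F(k(-2, 0), 13) = ((0*2)*1 + 2068/389) + 0 = (0*1 + 2068/389) + 0 = (0 + 2068/389) + 0 = 2068/389 + 0 = 2068/389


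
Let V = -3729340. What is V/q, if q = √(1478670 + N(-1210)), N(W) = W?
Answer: -372934*√369365/73873 ≈ -3068.1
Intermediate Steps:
q = 2*√369365 (q = √(1478670 - 1210) = √1477460 = 2*√369365 ≈ 1215.5)
V/q = -3729340*√369365/738730 = -372934*√369365/73873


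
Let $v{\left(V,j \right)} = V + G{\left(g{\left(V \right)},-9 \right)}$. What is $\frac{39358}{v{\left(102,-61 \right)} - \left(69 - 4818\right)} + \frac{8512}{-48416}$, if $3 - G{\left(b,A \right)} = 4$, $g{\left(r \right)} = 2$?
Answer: $\frac{29129277}{3669025} \approx 7.9392$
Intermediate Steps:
$G{\left(b,A \right)} = -1$ ($G{\left(b,A \right)} = 3 - 4 = -1$)
$v{\left(V,j \right)} = -1 + V$ ($v{\left(V,j \right)} = V - 1 = -1 + V$)
$\frac{39358}{v{\left(102,-61 \right)} - \left(69 - 4818\right)} + \frac{8512}{-48416} = \frac{39358}{\left(-1 + 102\right) - \left(69 - 4818\right)} + \frac{8512}{-48416} = \frac{39358}{101 - \left(69 - 4818\right)} + 8512 \left(- \frac{1}{48416}\right) = \frac{39358}{101 - -4749} - \frac{266}{1513} = \frac{39358}{101 + 4749} - \frac{266}{1513} = \frac{39358}{4850} - \frac{266}{1513} = 39358 \cdot \frac{1}{4850} - \frac{266}{1513} = \frac{19679}{2425} - \frac{266}{1513} = \frac{29129277}{3669025}$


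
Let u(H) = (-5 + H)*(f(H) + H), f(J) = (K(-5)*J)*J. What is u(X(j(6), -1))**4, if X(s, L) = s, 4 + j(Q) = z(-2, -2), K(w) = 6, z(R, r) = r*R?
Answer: 0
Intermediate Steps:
z(R, r) = R*r
f(J) = 6*J**2 (f(J) = (6*J)*J = 6*J**2)
j(Q) = 0 (j(Q) = -4 - 2*(-2) = -4 + 4 = 0)
u(H) = (-5 + H)*(H + 6*H**2) (u(H) = (-5 + H)*(6*H**2 + H) = (-5 + H)*(H + 6*H**2))
u(X(j(6), -1))**4 = (0*(-5 - 29*0 + 6*0**2))**4 = (0*(-5 + 0 + 6*0))**4 = (0*(-5 + 0 + 0))**4 = (0*(-5))**4 = 0**4 = 0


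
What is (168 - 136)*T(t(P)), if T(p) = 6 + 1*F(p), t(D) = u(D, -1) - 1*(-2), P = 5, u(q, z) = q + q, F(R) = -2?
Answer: 128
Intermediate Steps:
u(q, z) = 2*q
t(D) = 2 + 2*D (t(D) = 2*D - 1*(-2) = 2*D + 2 = 2 + 2*D)
T(p) = 4 (T(p) = 6 + 1*(-2) = 6 - 2 = 4)
(168 - 136)*T(t(P)) = (168 - 136)*4 = 32*4 = 128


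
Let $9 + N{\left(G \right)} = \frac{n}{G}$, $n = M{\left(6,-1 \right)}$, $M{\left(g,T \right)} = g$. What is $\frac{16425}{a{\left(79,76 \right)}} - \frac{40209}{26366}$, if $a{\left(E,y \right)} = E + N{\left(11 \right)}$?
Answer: $\frac{2366237433}{10230008} \approx 231.3$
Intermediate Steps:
$n = 6$
$N{\left(G \right)} = -9 + \frac{6}{G}$
$a{\left(E,y \right)} = - \frac{93}{11} + E$ ($a{\left(E,y \right)} = E - \left(9 - \frac{6}{11}\right) = E + \left(-9 + 6 \cdot \frac{1}{11}\right) = E + \left(-9 + \frac{6}{11}\right) = E - \frac{93}{11} = - \frac{93}{11} + E$)
$\frac{16425}{a{\left(79,76 \right)}} - \frac{40209}{26366} = \frac{16425}{- \frac{93}{11} + 79} - \frac{40209}{26366} = \frac{16425}{\frac{776}{11}} - \frac{40209}{26366} = 16425 \cdot \frac{11}{776} - \frac{40209}{26366} = \frac{180675}{776} - \frac{40209}{26366} = \frac{2366237433}{10230008}$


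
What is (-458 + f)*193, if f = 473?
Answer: 2895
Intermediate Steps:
(-458 + f)*193 = (-458 + 473)*193 = 15*193 = 2895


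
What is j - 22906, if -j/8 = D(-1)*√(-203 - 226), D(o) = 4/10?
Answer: -22906 - 16*I*√429/5 ≈ -22906.0 - 66.279*I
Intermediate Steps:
D(o) = ⅖ (D(o) = 4*(⅒) = ⅖)
j = -16*I*√429/5 (j = -16*√(-203 - 226)/5 = -16*√(-429)/5 = -16*I*√429/5 ≈ -66.279*I)
j - 22906 = -16*I*√429/5 - 22906 = -22906 - 16*I*√429/5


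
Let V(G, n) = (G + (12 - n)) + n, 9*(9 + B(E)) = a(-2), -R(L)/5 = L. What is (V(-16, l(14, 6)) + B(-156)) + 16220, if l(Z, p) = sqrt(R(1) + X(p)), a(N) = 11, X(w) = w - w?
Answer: 145874/9 ≈ 16208.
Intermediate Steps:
X(w) = 0
R(L) = -5*L
l(Z, p) = I*sqrt(5) (l(Z, p) = sqrt(-5*1 + 0) = sqrt(-5 + 0) = sqrt(-5) = I*sqrt(5))
B(E) = -70/9 (B(E) = -9 + (1/9)*11 = -9 + 11/9 = -70/9)
V(G, n) = 12 + G (V(G, n) = (12 + G - n) + n = 12 + G)
(V(-16, l(14, 6)) + B(-156)) + 16220 = ((12 - 16) - 70/9) + 16220 = (-4 - 70/9) + 16220 = -106/9 + 16220 = 145874/9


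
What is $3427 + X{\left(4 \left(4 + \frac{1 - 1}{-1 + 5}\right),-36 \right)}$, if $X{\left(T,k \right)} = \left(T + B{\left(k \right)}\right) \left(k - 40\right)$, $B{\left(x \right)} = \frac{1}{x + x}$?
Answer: $\frac{39817}{18} \approx 2212.1$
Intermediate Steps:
$B{\left(x \right)} = \frac{1}{2 x}$
$X{\left(T,k \right)} = \left(-40 + k\right) \left(T + \frac{1}{2 k}\right)$ ($X{\left(T,k \right)} = \left(T + \frac{1}{2 k}\right) \left(k - 40\right) = \left(T + \frac{1}{2 k}\right) \left(-40 + k\right) = \left(-40 + k\right) \left(T + \frac{1}{2 k}\right)$)
$3427 + X{\left(4 \left(4 + \frac{1 - 1}{-1 + 5}\right),-36 \right)} = 3427 + \left(\frac{1}{2} - 40 \cdot 4 \left(4 + \frac{1 - 1}{-1 + 5}\right) - \frac{20}{-36} + 4 \left(4 + \frac{1 - 1}{-1 + 5}\right) \left(-36\right)\right) = 3427 + \left(\frac{1}{2} - 40 \cdot 4 \left(4 + \frac{0}{4}\right) - - \frac{5}{9} + 4 \left(4 + \frac{0}{4}\right) \left(-36\right)\right) = 3427 + \left(\frac{1}{2} - 40 \cdot 4 \left(4 + 0 \cdot \frac{1}{4}\right) + \frac{5}{9} + 4 \left(4 + 0 \cdot \frac{1}{4}\right) \left(-36\right)\right) = 3427 + \left(\frac{1}{2} - 40 \cdot 4 \left(4 + 0\right) + \frac{5}{9} + 4 \left(4 + 0\right) \left(-36\right)\right) = 3427 + \left(\frac{1}{2} - 40 \cdot 4 \cdot 4 + \frac{5}{9} + 4 \cdot 4 \left(-36\right)\right) = 3427 + \left(\frac{1}{2} - 640 + \frac{5}{9} + 16 \left(-36\right)\right) = 3427 + \left(\frac{1}{2} - 640 + \frac{5}{9} - 576\right) = 3427 - \frac{21869}{18} = \frac{39817}{18}$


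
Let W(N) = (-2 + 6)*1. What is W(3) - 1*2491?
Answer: -2487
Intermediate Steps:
W(N) = 4 (W(N) = 4*1 = 4)
W(3) - 1*2491 = 4 - 1*2491 = 4 - 2491 = -2487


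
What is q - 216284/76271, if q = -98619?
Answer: -7521986033/76271 ≈ -98622.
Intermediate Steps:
q - 216284/76271 = -98619 - 216284/76271 = -7521986033/76271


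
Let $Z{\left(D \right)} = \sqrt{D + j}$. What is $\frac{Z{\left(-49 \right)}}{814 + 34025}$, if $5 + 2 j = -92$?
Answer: $\frac{i \sqrt{390}}{69678} \approx 0.00028342 i$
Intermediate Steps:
$j = - \frac{97}{2}$ ($j = - \frac{5}{2} + \frac{1}{2} \left(-92\right) = - \frac{5}{2} - 46 = - \frac{97}{2} \approx -48.5$)
$Z{\left(D \right)} = \sqrt{- \frac{97}{2} + D}$ ($Z{\left(D \right)} = \sqrt{D - \frac{97}{2}} = \sqrt{- \frac{97}{2} + D}$)
$\frac{Z{\left(-49 \right)}}{814 + 34025} = \frac{\frac{1}{2} \sqrt{-194 + 4 \left(-49\right)}}{814 + 34025} = \frac{\frac{1}{2} \sqrt{-194 - 196}}{34839} = \frac{\sqrt{-390}}{2} \cdot \frac{1}{34839} = \frac{i \sqrt{390}}{2} \cdot \frac{1}{34839} = \frac{i \sqrt{390}}{69678}$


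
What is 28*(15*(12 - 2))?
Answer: 4200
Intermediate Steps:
28*(15*(12 - 2)) = 28*(15*10) = 28*150 = 4200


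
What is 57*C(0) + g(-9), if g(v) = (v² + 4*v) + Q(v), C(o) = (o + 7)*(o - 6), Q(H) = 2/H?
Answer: -21143/9 ≈ -2349.2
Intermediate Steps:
C(o) = (-6 + o)*(7 + o) (C(o) = (7 + o)*(-6 + o) = (-6 + o)*(7 + o))
g(v) = v² + 2/v + 4*v (g(v) = (v² + 4*v) + 2/v = v² + 2/v + 4*v)
57*C(0) + g(-9) = 57*(-42 + 0 + 0²) + (2 + (-9)²*(4 - 9))/(-9) = 57*(-42 + 0 + 0) - (2 + 81*(-5))/9 = 57*(-42) - (2 - 405)/9 = -2394 - ⅑*(-403) = -2394 + 403/9 = -21143/9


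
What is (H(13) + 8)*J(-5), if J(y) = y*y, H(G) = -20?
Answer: -300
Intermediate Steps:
J(y) = y²
(H(13) + 8)*J(-5) = (-20 + 8)*(-5)² = -12*25 = -300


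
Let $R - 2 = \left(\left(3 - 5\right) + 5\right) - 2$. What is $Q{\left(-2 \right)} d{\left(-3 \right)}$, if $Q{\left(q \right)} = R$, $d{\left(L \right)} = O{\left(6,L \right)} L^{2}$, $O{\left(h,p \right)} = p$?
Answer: $-81$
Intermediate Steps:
$d{\left(L \right)} = L^{3}$ ($d{\left(L \right)} = L L^{2} = L^{3}$)
$R = 3$ ($R = 2 + \left(\left(\left(3 - 5\right) + 5\right) - 2\right) = 2 + \left(\left(-2 + 5\right) - 2\right) = 2 + \left(3 - 2\right) = 2 + 1 = 3$)
$Q{\left(q \right)} = 3$
$Q{\left(-2 \right)} d{\left(-3 \right)} = 3 \left(-3\right)^{3} = 3 \left(-27\right) = -81$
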